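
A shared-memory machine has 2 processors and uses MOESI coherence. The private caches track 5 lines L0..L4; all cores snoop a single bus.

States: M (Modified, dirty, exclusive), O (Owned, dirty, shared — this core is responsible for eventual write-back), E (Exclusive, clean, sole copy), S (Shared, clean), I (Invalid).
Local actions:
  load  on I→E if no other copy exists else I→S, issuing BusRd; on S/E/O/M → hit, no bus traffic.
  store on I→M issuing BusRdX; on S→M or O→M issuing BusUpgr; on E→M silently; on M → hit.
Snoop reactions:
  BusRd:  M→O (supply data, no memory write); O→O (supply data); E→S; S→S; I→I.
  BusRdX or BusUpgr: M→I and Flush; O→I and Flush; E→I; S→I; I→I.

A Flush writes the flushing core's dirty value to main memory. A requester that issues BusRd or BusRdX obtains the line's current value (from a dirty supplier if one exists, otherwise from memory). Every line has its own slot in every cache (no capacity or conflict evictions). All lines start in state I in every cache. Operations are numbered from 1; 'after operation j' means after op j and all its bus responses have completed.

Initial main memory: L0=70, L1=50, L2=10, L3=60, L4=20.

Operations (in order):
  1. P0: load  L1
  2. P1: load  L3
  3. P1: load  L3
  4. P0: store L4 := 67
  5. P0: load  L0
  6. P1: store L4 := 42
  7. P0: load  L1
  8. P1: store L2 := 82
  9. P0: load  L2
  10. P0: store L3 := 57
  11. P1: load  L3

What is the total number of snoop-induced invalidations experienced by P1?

step 1: P0: load  L1  ⟶  EI  (L1)  txn=BusRd  M[L1]=50
step 2: P1: load  L3  ⟶  IE  (L3)  txn=BusRd  M[L3]=60
step 3: P1: load  L3  ⟶  IE  (L3)  txn=∅  M[L3]=60
step 4: P0: store L4 := 67  ⟶  MI  (L4)  txn=BusRdX  M[L4]=20
step 5: P0: load  L0  ⟶  EI  (L0)  txn=BusRd  M[L0]=70
step 6: P1: store L4 := 42  ⟶  IM  (L4)  txn=BusRdX+Flush  M[L4]=67
step 7: P0: load  L1  ⟶  EI  (L1)  txn=∅  M[L1]=50
step 8: P1: store L2 := 82  ⟶  IM  (L2)  txn=BusRdX  M[L2]=10
step 9: P0: load  L2  ⟶  SO  (L2)  txn=BusRd  M[L2]=10
step 10: P0: store L3 := 57  ⟶  MI  (L3)  txn=BusRdX  M[L3]=60
step 11: P1: load  L3  ⟶  OS  (L3)  txn=BusRd  M[L3]=60

invalidations = 1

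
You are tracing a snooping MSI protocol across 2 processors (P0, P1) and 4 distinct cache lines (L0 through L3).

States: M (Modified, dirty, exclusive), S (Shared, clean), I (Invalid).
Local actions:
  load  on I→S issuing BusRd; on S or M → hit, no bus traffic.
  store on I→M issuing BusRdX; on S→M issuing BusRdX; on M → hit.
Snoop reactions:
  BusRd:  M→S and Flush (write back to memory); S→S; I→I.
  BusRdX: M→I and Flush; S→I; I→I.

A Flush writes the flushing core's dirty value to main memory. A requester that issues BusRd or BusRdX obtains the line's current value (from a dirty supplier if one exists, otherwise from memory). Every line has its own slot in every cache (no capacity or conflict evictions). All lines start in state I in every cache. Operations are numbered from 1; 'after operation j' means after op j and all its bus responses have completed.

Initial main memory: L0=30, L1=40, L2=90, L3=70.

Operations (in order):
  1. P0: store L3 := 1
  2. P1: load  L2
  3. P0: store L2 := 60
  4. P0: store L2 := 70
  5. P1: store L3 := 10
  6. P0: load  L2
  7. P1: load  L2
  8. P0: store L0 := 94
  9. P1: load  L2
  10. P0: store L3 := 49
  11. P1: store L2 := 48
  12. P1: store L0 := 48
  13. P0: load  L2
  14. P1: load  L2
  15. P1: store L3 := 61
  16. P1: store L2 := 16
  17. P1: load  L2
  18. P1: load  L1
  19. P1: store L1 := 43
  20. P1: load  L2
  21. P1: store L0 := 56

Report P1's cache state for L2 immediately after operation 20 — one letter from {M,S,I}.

state = M

[1] P0: store L3 := 1 | P0:M(1), P1:I | bus: BusRdX
[2] P1: load  L2 | P0:I, P1:S(90) | bus: BusRd
[3] P0: store L2 := 60 | P0:M(60), P1:I | bus: BusRdX
[4] P0: store L2 := 70 | P0:M(70), P1:I | bus: none
[5] P1: store L3 := 10 | P0:I, P1:M(10) | bus: BusRdX,Flush
[6] P0: load  L2 | P0:M(70), P1:I | bus: none
[7] P1: load  L2 | P0:S(70), P1:S(70) | bus: BusRd,Flush
[8] P0: store L0 := 94 | P0:M(94), P1:I | bus: BusRdX
[9] P1: load  L2 | P0:S(70), P1:S(70) | bus: none
[10] P0: store L3 := 49 | P0:M(49), P1:I | bus: BusRdX,Flush
[11] P1: store L2 := 48 | P0:I, P1:M(48) | bus: BusRdX
[12] P1: store L0 := 48 | P0:I, P1:M(48) | bus: BusRdX,Flush
[13] P0: load  L2 | P0:S(48), P1:S(48) | bus: BusRd,Flush
[14] P1: load  L2 | P0:S(48), P1:S(48) | bus: none
[15] P1: store L3 := 61 | P0:I, P1:M(61) | bus: BusRdX,Flush
[16] P1: store L2 := 16 | P0:I, P1:M(16) | bus: BusRdX
[17] P1: load  L2 | P0:I, P1:M(16) | bus: none
[18] P1: load  L1 | P0:I, P1:S(40) | bus: BusRd
[19] P1: store L1 := 43 | P0:I, P1:M(43) | bus: BusRdX
[20] P1: load  L2 | P0:I, P1:M(16) | bus: none
[21] P1: store L0 := 56 | P0:I, P1:M(56) | bus: none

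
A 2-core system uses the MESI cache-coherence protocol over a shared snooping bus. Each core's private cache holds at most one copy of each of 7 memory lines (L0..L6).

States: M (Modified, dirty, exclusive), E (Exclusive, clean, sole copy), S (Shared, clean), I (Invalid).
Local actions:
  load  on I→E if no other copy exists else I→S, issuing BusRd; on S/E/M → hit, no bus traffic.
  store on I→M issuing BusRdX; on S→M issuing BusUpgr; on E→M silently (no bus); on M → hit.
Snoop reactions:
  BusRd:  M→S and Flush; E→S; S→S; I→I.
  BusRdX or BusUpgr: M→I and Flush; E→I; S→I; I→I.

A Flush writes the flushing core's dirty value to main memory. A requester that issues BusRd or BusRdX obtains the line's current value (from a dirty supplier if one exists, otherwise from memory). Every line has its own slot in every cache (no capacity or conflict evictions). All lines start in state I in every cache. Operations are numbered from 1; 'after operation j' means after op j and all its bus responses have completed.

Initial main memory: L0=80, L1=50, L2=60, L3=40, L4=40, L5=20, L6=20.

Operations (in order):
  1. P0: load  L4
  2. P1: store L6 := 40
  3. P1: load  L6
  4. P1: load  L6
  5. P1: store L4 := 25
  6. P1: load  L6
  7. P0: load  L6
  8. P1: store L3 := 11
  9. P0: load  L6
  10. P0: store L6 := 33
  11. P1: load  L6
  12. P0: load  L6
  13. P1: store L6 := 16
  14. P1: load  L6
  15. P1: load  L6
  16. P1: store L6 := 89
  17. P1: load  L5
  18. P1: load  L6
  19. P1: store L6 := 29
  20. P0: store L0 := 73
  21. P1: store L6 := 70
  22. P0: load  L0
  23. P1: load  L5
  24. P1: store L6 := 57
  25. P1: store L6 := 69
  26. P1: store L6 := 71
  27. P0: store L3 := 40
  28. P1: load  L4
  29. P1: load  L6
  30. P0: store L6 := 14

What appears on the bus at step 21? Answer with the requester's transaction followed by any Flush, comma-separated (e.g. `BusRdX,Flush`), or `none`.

  op1 P0: load  L4 → E/I on L4; bus BusRd; mem=40
  op2 P1: store L6 := 40 → I/M on L6; bus BusRdX; mem=20
  op3 P1: load  L6 → I/M on L6; bus (none); mem=20
  op4 P1: load  L6 → I/M on L6; bus (none); mem=20
  op5 P1: store L4 := 25 → I/M on L4; bus BusRdX; mem=40
  op6 P1: load  L6 → I/M on L6; bus (none); mem=20
  op7 P0: load  L6 → S/S on L6; bus BusRd Flush; mem=40
  op8 P1: store L3 := 11 → I/M on L3; bus BusRdX; mem=40
  op9 P0: load  L6 → S/S on L6; bus (none); mem=40
  op10 P0: store L6 := 33 → M/I on L6; bus BusUpgr; mem=40
  op11 P1: load  L6 → S/S on L6; bus BusRd Flush; mem=33
  op12 P0: load  L6 → S/S on L6; bus (none); mem=33
  op13 P1: store L6 := 16 → I/M on L6; bus BusUpgr; mem=33
  op14 P1: load  L6 → I/M on L6; bus (none); mem=33
  op15 P1: load  L6 → I/M on L6; bus (none); mem=33
  op16 P1: store L6 := 89 → I/M on L6; bus (none); mem=33
  op17 P1: load  L5 → I/E on L5; bus BusRd; mem=20
  op18 P1: load  L6 → I/M on L6; bus (none); mem=33
  op19 P1: store L6 := 29 → I/M on L6; bus (none); mem=33
  op20 P0: store L0 := 73 → M/I on L0; bus BusRdX; mem=80
  op21 P1: store L6 := 70 → I/M on L6; bus (none); mem=33
  op22 P0: load  L0 → M/I on L0; bus (none); mem=80
  op23 P1: load  L5 → I/E on L5; bus (none); mem=20
  op24 P1: store L6 := 57 → I/M on L6; bus (none); mem=33
  op25 P1: store L6 := 69 → I/M on L6; bus (none); mem=33
  op26 P1: store L6 := 71 → I/M on L6; bus (none); mem=33
  op27 P0: store L3 := 40 → M/I on L3; bus BusRdX Flush; mem=11
  op28 P1: load  L4 → I/M on L4; bus (none); mem=40
  op29 P1: load  L6 → I/M on L6; bus (none); mem=33
  op30 P0: store L6 := 14 → M/I on L6; bus BusRdX Flush; mem=71

bus = none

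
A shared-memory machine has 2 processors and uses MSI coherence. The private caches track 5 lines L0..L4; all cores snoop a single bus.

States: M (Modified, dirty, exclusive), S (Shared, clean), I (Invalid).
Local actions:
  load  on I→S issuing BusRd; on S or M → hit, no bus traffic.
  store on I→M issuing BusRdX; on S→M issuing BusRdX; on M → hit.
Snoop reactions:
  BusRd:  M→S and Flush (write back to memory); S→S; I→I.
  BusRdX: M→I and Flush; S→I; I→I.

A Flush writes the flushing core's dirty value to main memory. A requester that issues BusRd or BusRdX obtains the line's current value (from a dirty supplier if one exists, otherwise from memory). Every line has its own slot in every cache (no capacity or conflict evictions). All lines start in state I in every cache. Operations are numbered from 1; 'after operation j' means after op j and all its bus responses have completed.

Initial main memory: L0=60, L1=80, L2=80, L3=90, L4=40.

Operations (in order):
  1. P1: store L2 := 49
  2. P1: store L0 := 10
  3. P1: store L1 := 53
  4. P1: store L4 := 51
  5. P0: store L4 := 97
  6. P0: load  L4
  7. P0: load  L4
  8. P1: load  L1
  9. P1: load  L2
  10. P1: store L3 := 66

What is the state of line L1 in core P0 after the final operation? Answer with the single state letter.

1. P1: store L2 := 49  bus=[BusRdX]  L2: P0=I P1=M  mem[L2]=80
2. P1: store L0 := 10  bus=[BusRdX]  L0: P0=I P1=M  mem[L0]=60
3. P1: store L1 := 53  bus=[BusRdX]  L1: P0=I P1=M  mem[L1]=80
4. P1: store L4 := 51  bus=[BusRdX]  L4: P0=I P1=M  mem[L4]=40
5. P0: store L4 := 97  bus=[BusRdX,Flush]  L4: P0=M P1=I  mem[L4]=51
6. P0: load  L4  bus=[-]  L4: P0=M P1=I  mem[L4]=51
7. P0: load  L4  bus=[-]  L4: P0=M P1=I  mem[L4]=51
8. P1: load  L1  bus=[-]  L1: P0=I P1=M  mem[L1]=80
9. P1: load  L2  bus=[-]  L2: P0=I P1=M  mem[L2]=80
10. P1: store L3 := 66  bus=[BusRdX]  L3: P0=I P1=M  mem[L3]=90

state = I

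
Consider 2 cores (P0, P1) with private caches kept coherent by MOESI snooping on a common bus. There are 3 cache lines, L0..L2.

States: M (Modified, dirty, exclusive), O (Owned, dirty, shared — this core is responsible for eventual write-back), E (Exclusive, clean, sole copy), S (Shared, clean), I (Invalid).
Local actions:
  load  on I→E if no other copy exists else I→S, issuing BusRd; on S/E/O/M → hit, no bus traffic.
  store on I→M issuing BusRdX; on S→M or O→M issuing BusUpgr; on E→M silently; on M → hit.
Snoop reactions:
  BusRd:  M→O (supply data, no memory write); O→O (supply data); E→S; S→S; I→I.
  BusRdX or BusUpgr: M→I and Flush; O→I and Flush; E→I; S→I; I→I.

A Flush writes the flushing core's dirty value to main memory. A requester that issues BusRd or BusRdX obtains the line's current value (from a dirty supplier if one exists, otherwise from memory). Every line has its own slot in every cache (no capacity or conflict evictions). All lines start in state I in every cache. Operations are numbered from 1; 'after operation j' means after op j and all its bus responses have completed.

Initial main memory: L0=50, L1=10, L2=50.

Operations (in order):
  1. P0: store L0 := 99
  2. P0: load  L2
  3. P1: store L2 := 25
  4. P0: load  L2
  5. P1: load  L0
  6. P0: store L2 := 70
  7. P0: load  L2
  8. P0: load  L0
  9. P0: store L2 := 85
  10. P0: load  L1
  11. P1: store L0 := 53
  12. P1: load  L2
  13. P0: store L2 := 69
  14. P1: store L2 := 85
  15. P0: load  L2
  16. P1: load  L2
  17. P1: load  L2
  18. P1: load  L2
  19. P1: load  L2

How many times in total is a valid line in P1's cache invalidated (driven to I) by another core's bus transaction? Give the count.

invalidations = 2

1. P0: store L0 := 99  bus=[BusRdX]  L0: P0=M P1=I  mem[L0]=50
2. P0: load  L2  bus=[BusRd]  L2: P0=E P1=I  mem[L2]=50
3. P1: store L2 := 25  bus=[BusRdX]  L2: P0=I P1=M  mem[L2]=50
4. P0: load  L2  bus=[BusRd]  L2: P0=S P1=O  mem[L2]=50
5. P1: load  L0  bus=[BusRd]  L0: P0=O P1=S  mem[L0]=50
6. P0: store L2 := 70  bus=[BusUpgr,Flush]  L2: P0=M P1=I  mem[L2]=25
7. P0: load  L2  bus=[-]  L2: P0=M P1=I  mem[L2]=25
8. P0: load  L0  bus=[-]  L0: P0=O P1=S  mem[L0]=50
9. P0: store L2 := 85  bus=[-]  L2: P0=M P1=I  mem[L2]=25
10. P0: load  L1  bus=[BusRd]  L1: P0=E P1=I  mem[L1]=10
11. P1: store L0 := 53  bus=[BusUpgr,Flush]  L0: P0=I P1=M  mem[L0]=99
12. P1: load  L2  bus=[BusRd]  L2: P0=O P1=S  mem[L2]=25
13. P0: store L2 := 69  bus=[BusUpgr]  L2: P0=M P1=I  mem[L2]=25
14. P1: store L2 := 85  bus=[BusRdX,Flush]  L2: P0=I P1=M  mem[L2]=69
15. P0: load  L2  bus=[BusRd]  L2: P0=S P1=O  mem[L2]=69
16. P1: load  L2  bus=[-]  L2: P0=S P1=O  mem[L2]=69
17. P1: load  L2  bus=[-]  L2: P0=S P1=O  mem[L2]=69
18. P1: load  L2  bus=[-]  L2: P0=S P1=O  mem[L2]=69
19. P1: load  L2  bus=[-]  L2: P0=S P1=O  mem[L2]=69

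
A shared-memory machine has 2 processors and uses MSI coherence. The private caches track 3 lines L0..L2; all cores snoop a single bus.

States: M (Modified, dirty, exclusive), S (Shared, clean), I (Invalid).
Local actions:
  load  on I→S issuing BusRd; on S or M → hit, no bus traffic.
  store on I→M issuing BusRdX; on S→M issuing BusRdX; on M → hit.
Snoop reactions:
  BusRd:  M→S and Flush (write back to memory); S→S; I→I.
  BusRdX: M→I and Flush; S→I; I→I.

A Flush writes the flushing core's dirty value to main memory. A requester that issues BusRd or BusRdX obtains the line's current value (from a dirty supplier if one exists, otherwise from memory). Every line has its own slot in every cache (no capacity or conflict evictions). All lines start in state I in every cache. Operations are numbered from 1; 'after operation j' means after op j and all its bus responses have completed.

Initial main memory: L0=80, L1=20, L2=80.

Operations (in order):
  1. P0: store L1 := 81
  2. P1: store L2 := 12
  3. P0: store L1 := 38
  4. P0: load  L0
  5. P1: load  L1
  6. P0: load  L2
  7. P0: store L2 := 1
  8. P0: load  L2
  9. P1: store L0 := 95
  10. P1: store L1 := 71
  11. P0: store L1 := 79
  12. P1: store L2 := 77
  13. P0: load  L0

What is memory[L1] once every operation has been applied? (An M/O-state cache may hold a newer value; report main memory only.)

[1] P0: store L1 := 81 | P0:M(81), P1:I | bus: BusRdX
[2] P1: store L2 := 12 | P0:I, P1:M(12) | bus: BusRdX
[3] P0: store L1 := 38 | P0:M(38), P1:I | bus: none
[4] P0: load  L0 | P0:S(80), P1:I | bus: BusRd
[5] P1: load  L1 | P0:S(38), P1:S(38) | bus: BusRd,Flush
[6] P0: load  L2 | P0:S(12), P1:S(12) | bus: BusRd,Flush
[7] P0: store L2 := 1 | P0:M(1), P1:I | bus: BusRdX
[8] P0: load  L2 | P0:M(1), P1:I | bus: none
[9] P1: store L0 := 95 | P0:I, P1:M(95) | bus: BusRdX
[10] P1: store L1 := 71 | P0:I, P1:M(71) | bus: BusRdX
[11] P0: store L1 := 79 | P0:M(79), P1:I | bus: BusRdX,Flush
[12] P1: store L2 := 77 | P0:I, P1:M(77) | bus: BusRdX,Flush
[13] P0: load  L0 | P0:S(95), P1:S(95) | bus: BusRd,Flush

memory[L1] = 71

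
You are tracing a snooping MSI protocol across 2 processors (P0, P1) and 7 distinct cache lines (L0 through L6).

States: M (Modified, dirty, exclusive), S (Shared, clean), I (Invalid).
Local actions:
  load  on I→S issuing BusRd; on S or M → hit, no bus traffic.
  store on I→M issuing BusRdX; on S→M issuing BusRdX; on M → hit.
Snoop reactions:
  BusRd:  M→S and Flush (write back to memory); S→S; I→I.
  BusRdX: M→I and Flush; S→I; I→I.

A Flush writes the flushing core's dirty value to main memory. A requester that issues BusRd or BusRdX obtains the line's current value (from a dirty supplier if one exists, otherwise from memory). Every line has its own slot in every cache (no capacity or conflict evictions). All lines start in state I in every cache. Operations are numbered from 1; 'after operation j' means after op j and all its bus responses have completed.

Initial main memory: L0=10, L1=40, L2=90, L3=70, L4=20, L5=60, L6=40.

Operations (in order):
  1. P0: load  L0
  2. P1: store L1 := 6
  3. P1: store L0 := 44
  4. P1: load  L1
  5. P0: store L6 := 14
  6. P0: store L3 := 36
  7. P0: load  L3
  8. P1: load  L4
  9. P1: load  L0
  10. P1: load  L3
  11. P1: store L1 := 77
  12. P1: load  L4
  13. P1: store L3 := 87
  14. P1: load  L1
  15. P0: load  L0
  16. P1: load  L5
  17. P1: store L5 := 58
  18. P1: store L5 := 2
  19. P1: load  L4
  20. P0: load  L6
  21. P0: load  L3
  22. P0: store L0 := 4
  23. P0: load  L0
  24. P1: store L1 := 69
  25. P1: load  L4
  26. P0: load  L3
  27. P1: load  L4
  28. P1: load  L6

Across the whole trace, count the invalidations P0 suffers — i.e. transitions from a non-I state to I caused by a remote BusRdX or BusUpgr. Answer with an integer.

1. P0: load  L0  bus=[BusRd]  L0: P0=S P1=I  mem[L0]=10
2. P1: store L1 := 6  bus=[BusRdX]  L1: P0=I P1=M  mem[L1]=40
3. P1: store L0 := 44  bus=[BusRdX]  L0: P0=I P1=M  mem[L0]=10
4. P1: load  L1  bus=[-]  L1: P0=I P1=M  mem[L1]=40
5. P0: store L6 := 14  bus=[BusRdX]  L6: P0=M P1=I  mem[L6]=40
6. P0: store L3 := 36  bus=[BusRdX]  L3: P0=M P1=I  mem[L3]=70
7. P0: load  L3  bus=[-]  L3: P0=M P1=I  mem[L3]=70
8. P1: load  L4  bus=[BusRd]  L4: P0=I P1=S  mem[L4]=20
9. P1: load  L0  bus=[-]  L0: P0=I P1=M  mem[L0]=10
10. P1: load  L3  bus=[BusRd,Flush]  L3: P0=S P1=S  mem[L3]=36
11. P1: store L1 := 77  bus=[-]  L1: P0=I P1=M  mem[L1]=40
12. P1: load  L4  bus=[-]  L4: P0=I P1=S  mem[L4]=20
13. P1: store L3 := 87  bus=[BusRdX]  L3: P0=I P1=M  mem[L3]=36
14. P1: load  L1  bus=[-]  L1: P0=I P1=M  mem[L1]=40
15. P0: load  L0  bus=[BusRd,Flush]  L0: P0=S P1=S  mem[L0]=44
16. P1: load  L5  bus=[BusRd]  L5: P0=I P1=S  mem[L5]=60
17. P1: store L5 := 58  bus=[BusRdX]  L5: P0=I P1=M  mem[L5]=60
18. P1: store L5 := 2  bus=[-]  L5: P0=I P1=M  mem[L5]=60
19. P1: load  L4  bus=[-]  L4: P0=I P1=S  mem[L4]=20
20. P0: load  L6  bus=[-]  L6: P0=M P1=I  mem[L6]=40
21. P0: load  L3  bus=[BusRd,Flush]  L3: P0=S P1=S  mem[L3]=87
22. P0: store L0 := 4  bus=[BusRdX]  L0: P0=M P1=I  mem[L0]=44
23. P0: load  L0  bus=[-]  L0: P0=M P1=I  mem[L0]=44
24. P1: store L1 := 69  bus=[-]  L1: P0=I P1=M  mem[L1]=40
25. P1: load  L4  bus=[-]  L4: P0=I P1=S  mem[L4]=20
26. P0: load  L3  bus=[-]  L3: P0=S P1=S  mem[L3]=87
27. P1: load  L4  bus=[-]  L4: P0=I P1=S  mem[L4]=20
28. P1: load  L6  bus=[BusRd,Flush]  L6: P0=S P1=S  mem[L6]=14

invalidations = 2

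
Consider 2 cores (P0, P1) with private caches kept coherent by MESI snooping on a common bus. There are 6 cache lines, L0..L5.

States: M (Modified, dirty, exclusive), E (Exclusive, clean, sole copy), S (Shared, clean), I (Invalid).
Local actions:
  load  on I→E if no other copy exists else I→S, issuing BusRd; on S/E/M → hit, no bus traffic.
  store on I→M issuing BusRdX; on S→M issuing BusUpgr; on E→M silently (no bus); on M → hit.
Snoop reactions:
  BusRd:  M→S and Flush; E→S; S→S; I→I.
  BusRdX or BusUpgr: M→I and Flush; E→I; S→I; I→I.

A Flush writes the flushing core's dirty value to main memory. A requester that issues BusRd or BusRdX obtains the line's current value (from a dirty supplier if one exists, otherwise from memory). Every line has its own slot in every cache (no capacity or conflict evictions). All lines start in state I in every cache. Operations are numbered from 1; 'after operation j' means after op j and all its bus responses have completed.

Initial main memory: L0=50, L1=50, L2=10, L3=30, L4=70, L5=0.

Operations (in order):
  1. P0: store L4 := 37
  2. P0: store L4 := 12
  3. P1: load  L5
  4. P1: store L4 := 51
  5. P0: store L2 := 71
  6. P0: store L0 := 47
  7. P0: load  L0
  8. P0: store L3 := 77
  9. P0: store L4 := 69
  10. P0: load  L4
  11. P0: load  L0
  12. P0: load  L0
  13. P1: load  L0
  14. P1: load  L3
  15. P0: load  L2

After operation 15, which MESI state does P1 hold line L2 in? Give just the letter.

state = I

  op1 P0: store L4 := 37 → M/I on L4; bus BusRdX; mem=70
  op2 P0: store L4 := 12 → M/I on L4; bus (none); mem=70
  op3 P1: load  L5 → I/E on L5; bus BusRd; mem=0
  op4 P1: store L4 := 51 → I/M on L4; bus BusRdX Flush; mem=12
  op5 P0: store L2 := 71 → M/I on L2; bus BusRdX; mem=10
  op6 P0: store L0 := 47 → M/I on L0; bus BusRdX; mem=50
  op7 P0: load  L0 → M/I on L0; bus (none); mem=50
  op8 P0: store L3 := 77 → M/I on L3; bus BusRdX; mem=30
  op9 P0: store L4 := 69 → M/I on L4; bus BusRdX Flush; mem=51
  op10 P0: load  L4 → M/I on L4; bus (none); mem=51
  op11 P0: load  L0 → M/I on L0; bus (none); mem=50
  op12 P0: load  L0 → M/I on L0; bus (none); mem=50
  op13 P1: load  L0 → S/S on L0; bus BusRd Flush; mem=47
  op14 P1: load  L3 → S/S on L3; bus BusRd Flush; mem=77
  op15 P0: load  L2 → M/I on L2; bus (none); mem=10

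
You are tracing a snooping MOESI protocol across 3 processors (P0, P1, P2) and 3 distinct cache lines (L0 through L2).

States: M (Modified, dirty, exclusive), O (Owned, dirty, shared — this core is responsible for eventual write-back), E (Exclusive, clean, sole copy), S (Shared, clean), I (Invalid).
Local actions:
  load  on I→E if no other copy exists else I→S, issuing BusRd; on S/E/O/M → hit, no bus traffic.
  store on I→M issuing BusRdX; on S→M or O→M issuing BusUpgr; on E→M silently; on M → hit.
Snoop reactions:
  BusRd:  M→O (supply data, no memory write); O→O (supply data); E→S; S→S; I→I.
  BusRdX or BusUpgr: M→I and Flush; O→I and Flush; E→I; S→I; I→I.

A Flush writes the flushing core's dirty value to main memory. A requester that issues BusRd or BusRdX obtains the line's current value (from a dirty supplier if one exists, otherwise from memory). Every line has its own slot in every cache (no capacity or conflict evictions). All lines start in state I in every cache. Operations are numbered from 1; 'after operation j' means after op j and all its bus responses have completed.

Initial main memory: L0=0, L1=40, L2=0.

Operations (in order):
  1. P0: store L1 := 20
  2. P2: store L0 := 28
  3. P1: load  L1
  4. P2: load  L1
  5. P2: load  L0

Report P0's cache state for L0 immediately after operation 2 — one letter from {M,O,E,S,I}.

state = I

  op1 P0: store L1 := 20 → M/I/I on L1; bus BusRdX; mem=40
  op2 P2: store L0 := 28 → I/I/M on L0; bus BusRdX; mem=0
  op3 P1: load  L1 → O/S/I on L1; bus BusRd; mem=40
  op4 P2: load  L1 → O/S/S on L1; bus BusRd; mem=40
  op5 P2: load  L0 → I/I/M on L0; bus (none); mem=0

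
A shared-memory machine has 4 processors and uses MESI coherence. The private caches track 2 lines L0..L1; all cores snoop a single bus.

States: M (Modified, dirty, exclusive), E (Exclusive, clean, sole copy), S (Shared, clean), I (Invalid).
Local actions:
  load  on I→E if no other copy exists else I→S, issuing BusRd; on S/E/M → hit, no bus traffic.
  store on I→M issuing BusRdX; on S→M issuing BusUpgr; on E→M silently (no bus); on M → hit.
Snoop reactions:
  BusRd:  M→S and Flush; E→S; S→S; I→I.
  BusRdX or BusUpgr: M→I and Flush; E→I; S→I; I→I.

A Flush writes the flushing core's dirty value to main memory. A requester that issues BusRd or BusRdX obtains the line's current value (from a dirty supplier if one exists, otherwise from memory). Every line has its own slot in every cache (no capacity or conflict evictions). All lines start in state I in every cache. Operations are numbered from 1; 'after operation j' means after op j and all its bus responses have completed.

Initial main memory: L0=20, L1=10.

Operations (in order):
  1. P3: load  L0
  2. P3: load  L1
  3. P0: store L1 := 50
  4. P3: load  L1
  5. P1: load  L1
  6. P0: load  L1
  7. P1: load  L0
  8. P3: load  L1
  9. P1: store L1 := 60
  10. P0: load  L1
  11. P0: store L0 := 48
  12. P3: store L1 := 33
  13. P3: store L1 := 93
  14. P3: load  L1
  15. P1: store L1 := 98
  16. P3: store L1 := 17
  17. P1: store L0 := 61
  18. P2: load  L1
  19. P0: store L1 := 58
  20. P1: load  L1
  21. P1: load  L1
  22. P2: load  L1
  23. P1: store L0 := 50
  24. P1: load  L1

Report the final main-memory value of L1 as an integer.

step 1: P3: load  L0  ⟶  IIIE  (L0)  txn=BusRd  M[L0]=20
step 2: P3: load  L1  ⟶  IIIE  (L1)  txn=BusRd  M[L1]=10
step 3: P0: store L1 := 50  ⟶  MIII  (L1)  txn=BusRdX  M[L1]=10
step 4: P3: load  L1  ⟶  SIIS  (L1)  txn=BusRd+Flush  M[L1]=50
step 5: P1: load  L1  ⟶  SSIS  (L1)  txn=BusRd  M[L1]=50
step 6: P0: load  L1  ⟶  SSIS  (L1)  txn=∅  M[L1]=50
step 7: P1: load  L0  ⟶  ISIS  (L0)  txn=BusRd  M[L0]=20
step 8: P3: load  L1  ⟶  SSIS  (L1)  txn=∅  M[L1]=50
step 9: P1: store L1 := 60  ⟶  IMII  (L1)  txn=BusUpgr  M[L1]=50
step 10: P0: load  L1  ⟶  SSII  (L1)  txn=BusRd+Flush  M[L1]=60
step 11: P0: store L0 := 48  ⟶  MIII  (L0)  txn=BusRdX  M[L0]=20
step 12: P3: store L1 := 33  ⟶  IIIM  (L1)  txn=BusRdX  M[L1]=60
step 13: P3: store L1 := 93  ⟶  IIIM  (L1)  txn=∅  M[L1]=60
step 14: P3: load  L1  ⟶  IIIM  (L1)  txn=∅  M[L1]=60
step 15: P1: store L1 := 98  ⟶  IMII  (L1)  txn=BusRdX+Flush  M[L1]=93
step 16: P3: store L1 := 17  ⟶  IIIM  (L1)  txn=BusRdX+Flush  M[L1]=98
step 17: P1: store L0 := 61  ⟶  IMII  (L0)  txn=BusRdX+Flush  M[L0]=48
step 18: P2: load  L1  ⟶  IISS  (L1)  txn=BusRd+Flush  M[L1]=17
step 19: P0: store L1 := 58  ⟶  MIII  (L1)  txn=BusRdX  M[L1]=17
step 20: P1: load  L1  ⟶  SSII  (L1)  txn=BusRd+Flush  M[L1]=58
step 21: P1: load  L1  ⟶  SSII  (L1)  txn=∅  M[L1]=58
step 22: P2: load  L1  ⟶  SSSI  (L1)  txn=BusRd  M[L1]=58
step 23: P1: store L0 := 50  ⟶  IMII  (L0)  txn=∅  M[L0]=48
step 24: P1: load  L1  ⟶  SSSI  (L1)  txn=∅  M[L1]=58

memory[L1] = 58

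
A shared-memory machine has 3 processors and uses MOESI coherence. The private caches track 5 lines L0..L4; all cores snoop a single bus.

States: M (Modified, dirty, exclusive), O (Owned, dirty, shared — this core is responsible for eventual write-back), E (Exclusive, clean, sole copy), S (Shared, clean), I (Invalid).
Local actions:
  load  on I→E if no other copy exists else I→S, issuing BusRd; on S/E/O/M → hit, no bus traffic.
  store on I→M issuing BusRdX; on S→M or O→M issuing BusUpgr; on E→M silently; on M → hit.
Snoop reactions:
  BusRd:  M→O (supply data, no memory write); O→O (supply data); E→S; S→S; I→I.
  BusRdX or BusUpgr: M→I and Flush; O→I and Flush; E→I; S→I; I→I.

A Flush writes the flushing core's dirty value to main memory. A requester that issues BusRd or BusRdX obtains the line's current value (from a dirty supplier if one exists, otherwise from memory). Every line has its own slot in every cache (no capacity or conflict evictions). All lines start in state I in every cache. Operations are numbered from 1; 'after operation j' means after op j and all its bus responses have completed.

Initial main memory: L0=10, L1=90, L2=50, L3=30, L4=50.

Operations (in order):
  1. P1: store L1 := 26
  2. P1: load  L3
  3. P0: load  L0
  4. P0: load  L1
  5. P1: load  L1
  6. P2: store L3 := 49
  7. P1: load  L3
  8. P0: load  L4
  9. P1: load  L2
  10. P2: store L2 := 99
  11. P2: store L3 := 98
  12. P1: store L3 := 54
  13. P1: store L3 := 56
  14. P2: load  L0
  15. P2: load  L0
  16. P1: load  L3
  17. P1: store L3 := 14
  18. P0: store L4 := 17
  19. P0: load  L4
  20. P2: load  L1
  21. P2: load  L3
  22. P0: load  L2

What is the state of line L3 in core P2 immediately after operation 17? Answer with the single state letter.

state = I

step 1: P1: store L1 := 26  ⟶  IMI  (L1)  txn=BusRdX  M[L1]=90
step 2: P1: load  L3  ⟶  IEI  (L3)  txn=BusRd  M[L3]=30
step 3: P0: load  L0  ⟶  EII  (L0)  txn=BusRd  M[L0]=10
step 4: P0: load  L1  ⟶  SOI  (L1)  txn=BusRd  M[L1]=90
step 5: P1: load  L1  ⟶  SOI  (L1)  txn=∅  M[L1]=90
step 6: P2: store L3 := 49  ⟶  IIM  (L3)  txn=BusRdX  M[L3]=30
step 7: P1: load  L3  ⟶  ISO  (L3)  txn=BusRd  M[L3]=30
step 8: P0: load  L4  ⟶  EII  (L4)  txn=BusRd  M[L4]=50
step 9: P1: load  L2  ⟶  IEI  (L2)  txn=BusRd  M[L2]=50
step 10: P2: store L2 := 99  ⟶  IIM  (L2)  txn=BusRdX  M[L2]=50
step 11: P2: store L3 := 98  ⟶  IIM  (L3)  txn=BusUpgr  M[L3]=30
step 12: P1: store L3 := 54  ⟶  IMI  (L3)  txn=BusRdX+Flush  M[L3]=98
step 13: P1: store L3 := 56  ⟶  IMI  (L3)  txn=∅  M[L3]=98
step 14: P2: load  L0  ⟶  SIS  (L0)  txn=BusRd  M[L0]=10
step 15: P2: load  L0  ⟶  SIS  (L0)  txn=∅  M[L0]=10
step 16: P1: load  L3  ⟶  IMI  (L3)  txn=∅  M[L3]=98
step 17: P1: store L3 := 14  ⟶  IMI  (L3)  txn=∅  M[L3]=98
step 18: P0: store L4 := 17  ⟶  MII  (L4)  txn=∅  M[L4]=50
step 19: P0: load  L4  ⟶  MII  (L4)  txn=∅  M[L4]=50
step 20: P2: load  L1  ⟶  SOS  (L1)  txn=BusRd  M[L1]=90
step 21: P2: load  L3  ⟶  IOS  (L3)  txn=BusRd  M[L3]=98
step 22: P0: load  L2  ⟶  SIO  (L2)  txn=BusRd  M[L2]=50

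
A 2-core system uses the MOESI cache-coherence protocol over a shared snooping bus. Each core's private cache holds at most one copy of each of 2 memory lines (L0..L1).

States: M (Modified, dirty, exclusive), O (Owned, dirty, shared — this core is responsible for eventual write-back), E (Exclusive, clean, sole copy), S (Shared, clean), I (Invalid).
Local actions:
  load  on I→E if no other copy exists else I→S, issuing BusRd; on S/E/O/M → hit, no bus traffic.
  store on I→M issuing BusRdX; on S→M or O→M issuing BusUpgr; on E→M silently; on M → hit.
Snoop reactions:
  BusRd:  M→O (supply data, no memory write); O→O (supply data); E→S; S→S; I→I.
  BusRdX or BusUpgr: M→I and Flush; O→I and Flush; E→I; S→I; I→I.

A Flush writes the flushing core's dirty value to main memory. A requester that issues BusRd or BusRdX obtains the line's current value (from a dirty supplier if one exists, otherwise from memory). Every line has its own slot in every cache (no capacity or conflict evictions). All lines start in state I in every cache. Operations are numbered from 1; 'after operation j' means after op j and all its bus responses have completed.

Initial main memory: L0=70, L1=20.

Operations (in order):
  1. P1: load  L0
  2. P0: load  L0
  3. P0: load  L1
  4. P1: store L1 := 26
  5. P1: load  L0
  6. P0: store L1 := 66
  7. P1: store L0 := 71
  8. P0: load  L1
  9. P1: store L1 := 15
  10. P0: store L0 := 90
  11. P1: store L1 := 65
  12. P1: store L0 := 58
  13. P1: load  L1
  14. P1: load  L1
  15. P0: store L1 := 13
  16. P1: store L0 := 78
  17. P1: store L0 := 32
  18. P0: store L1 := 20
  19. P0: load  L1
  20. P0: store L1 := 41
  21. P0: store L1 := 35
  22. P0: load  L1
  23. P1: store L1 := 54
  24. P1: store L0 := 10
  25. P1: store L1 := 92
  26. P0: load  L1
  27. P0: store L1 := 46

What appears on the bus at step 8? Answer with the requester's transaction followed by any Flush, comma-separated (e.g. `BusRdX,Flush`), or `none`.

[1] P1: load  L0 | P0:I, P1:E(70) | bus: BusRd
[2] P0: load  L0 | P0:S(70), P1:S(70) | bus: BusRd
[3] P0: load  L1 | P0:E(20), P1:I | bus: BusRd
[4] P1: store L1 := 26 | P0:I, P1:M(26) | bus: BusRdX
[5] P1: load  L0 | P0:S(70), P1:S(70) | bus: none
[6] P0: store L1 := 66 | P0:M(66), P1:I | bus: BusRdX,Flush
[7] P1: store L0 := 71 | P0:I, P1:M(71) | bus: BusUpgr
[8] P0: load  L1 | P0:M(66), P1:I | bus: none
[9] P1: store L1 := 15 | P0:I, P1:M(15) | bus: BusRdX,Flush
[10] P0: store L0 := 90 | P0:M(90), P1:I | bus: BusRdX,Flush
[11] P1: store L1 := 65 | P0:I, P1:M(65) | bus: none
[12] P1: store L0 := 58 | P0:I, P1:M(58) | bus: BusRdX,Flush
[13] P1: load  L1 | P0:I, P1:M(65) | bus: none
[14] P1: load  L1 | P0:I, P1:M(65) | bus: none
[15] P0: store L1 := 13 | P0:M(13), P1:I | bus: BusRdX,Flush
[16] P1: store L0 := 78 | P0:I, P1:M(78) | bus: none
[17] P1: store L0 := 32 | P0:I, P1:M(32) | bus: none
[18] P0: store L1 := 20 | P0:M(20), P1:I | bus: none
[19] P0: load  L1 | P0:M(20), P1:I | bus: none
[20] P0: store L1 := 41 | P0:M(41), P1:I | bus: none
[21] P0: store L1 := 35 | P0:M(35), P1:I | bus: none
[22] P0: load  L1 | P0:M(35), P1:I | bus: none
[23] P1: store L1 := 54 | P0:I, P1:M(54) | bus: BusRdX,Flush
[24] P1: store L0 := 10 | P0:I, P1:M(10) | bus: none
[25] P1: store L1 := 92 | P0:I, P1:M(92) | bus: none
[26] P0: load  L1 | P0:S(92), P1:O(92) | bus: BusRd
[27] P0: store L1 := 46 | P0:M(46), P1:I | bus: BusUpgr,Flush

bus = none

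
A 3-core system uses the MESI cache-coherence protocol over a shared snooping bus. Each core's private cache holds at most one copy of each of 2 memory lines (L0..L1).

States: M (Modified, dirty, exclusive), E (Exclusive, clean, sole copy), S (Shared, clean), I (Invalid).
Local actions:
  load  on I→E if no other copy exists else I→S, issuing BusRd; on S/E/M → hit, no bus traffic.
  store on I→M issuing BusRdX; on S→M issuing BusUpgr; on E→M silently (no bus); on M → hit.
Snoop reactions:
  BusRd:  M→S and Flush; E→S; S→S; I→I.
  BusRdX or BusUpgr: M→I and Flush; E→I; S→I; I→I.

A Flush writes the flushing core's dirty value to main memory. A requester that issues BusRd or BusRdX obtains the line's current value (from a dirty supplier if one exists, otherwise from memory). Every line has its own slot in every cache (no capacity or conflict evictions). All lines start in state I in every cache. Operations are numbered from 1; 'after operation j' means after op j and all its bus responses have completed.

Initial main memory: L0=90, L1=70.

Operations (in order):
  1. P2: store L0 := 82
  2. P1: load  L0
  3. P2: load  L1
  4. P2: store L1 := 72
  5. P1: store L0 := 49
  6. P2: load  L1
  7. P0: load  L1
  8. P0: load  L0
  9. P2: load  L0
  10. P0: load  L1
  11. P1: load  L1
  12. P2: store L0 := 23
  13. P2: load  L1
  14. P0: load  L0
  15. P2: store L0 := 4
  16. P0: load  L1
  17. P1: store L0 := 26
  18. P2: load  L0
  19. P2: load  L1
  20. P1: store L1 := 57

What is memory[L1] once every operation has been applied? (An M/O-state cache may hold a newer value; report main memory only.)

[1] P2: store L0 := 82 | P0:I, P1:I, P2:M(82) | bus: BusRdX
[2] P1: load  L0 | P0:I, P1:S(82), P2:S(82) | bus: BusRd,Flush
[3] P2: load  L1 | P0:I, P1:I, P2:E(70) | bus: BusRd
[4] P2: store L1 := 72 | P0:I, P1:I, P2:M(72) | bus: none
[5] P1: store L0 := 49 | P0:I, P1:M(49), P2:I | bus: BusUpgr
[6] P2: load  L1 | P0:I, P1:I, P2:M(72) | bus: none
[7] P0: load  L1 | P0:S(72), P1:I, P2:S(72) | bus: BusRd,Flush
[8] P0: load  L0 | P0:S(49), P1:S(49), P2:I | bus: BusRd,Flush
[9] P2: load  L0 | P0:S(49), P1:S(49), P2:S(49) | bus: BusRd
[10] P0: load  L1 | P0:S(72), P1:I, P2:S(72) | bus: none
[11] P1: load  L1 | P0:S(72), P1:S(72), P2:S(72) | bus: BusRd
[12] P2: store L0 := 23 | P0:I, P1:I, P2:M(23) | bus: BusUpgr
[13] P2: load  L1 | P0:S(72), P1:S(72), P2:S(72) | bus: none
[14] P0: load  L0 | P0:S(23), P1:I, P2:S(23) | bus: BusRd,Flush
[15] P2: store L0 := 4 | P0:I, P1:I, P2:M(4) | bus: BusUpgr
[16] P0: load  L1 | P0:S(72), P1:S(72), P2:S(72) | bus: none
[17] P1: store L0 := 26 | P0:I, P1:M(26), P2:I | bus: BusRdX,Flush
[18] P2: load  L0 | P0:I, P1:S(26), P2:S(26) | bus: BusRd,Flush
[19] P2: load  L1 | P0:S(72), P1:S(72), P2:S(72) | bus: none
[20] P1: store L1 := 57 | P0:I, P1:M(57), P2:I | bus: BusUpgr

memory[L1] = 72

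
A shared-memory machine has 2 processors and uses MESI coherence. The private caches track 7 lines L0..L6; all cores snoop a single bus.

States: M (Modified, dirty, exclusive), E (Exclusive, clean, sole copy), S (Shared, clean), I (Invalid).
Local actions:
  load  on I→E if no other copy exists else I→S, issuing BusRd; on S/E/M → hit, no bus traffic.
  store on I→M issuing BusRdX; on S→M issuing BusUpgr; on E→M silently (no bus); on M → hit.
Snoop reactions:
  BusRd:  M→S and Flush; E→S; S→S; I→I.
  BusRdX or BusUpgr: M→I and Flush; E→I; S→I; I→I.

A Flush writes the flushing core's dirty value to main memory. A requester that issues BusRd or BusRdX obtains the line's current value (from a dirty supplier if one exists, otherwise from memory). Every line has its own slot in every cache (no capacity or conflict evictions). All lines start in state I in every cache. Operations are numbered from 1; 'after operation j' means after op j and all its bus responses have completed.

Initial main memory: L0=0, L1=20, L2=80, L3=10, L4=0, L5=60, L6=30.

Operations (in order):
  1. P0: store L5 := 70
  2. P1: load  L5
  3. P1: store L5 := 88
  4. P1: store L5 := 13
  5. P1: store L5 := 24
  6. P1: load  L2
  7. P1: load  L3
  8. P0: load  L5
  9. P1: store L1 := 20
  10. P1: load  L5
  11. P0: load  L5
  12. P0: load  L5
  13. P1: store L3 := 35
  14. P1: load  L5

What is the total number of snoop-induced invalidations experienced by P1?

invalidations = 0

[1] P0: store L5 := 70 | P0:M(70), P1:I | bus: BusRdX
[2] P1: load  L5 | P0:S(70), P1:S(70) | bus: BusRd,Flush
[3] P1: store L5 := 88 | P0:I, P1:M(88) | bus: BusUpgr
[4] P1: store L5 := 13 | P0:I, P1:M(13) | bus: none
[5] P1: store L5 := 24 | P0:I, P1:M(24) | bus: none
[6] P1: load  L2 | P0:I, P1:E(80) | bus: BusRd
[7] P1: load  L3 | P0:I, P1:E(10) | bus: BusRd
[8] P0: load  L5 | P0:S(24), P1:S(24) | bus: BusRd,Flush
[9] P1: store L1 := 20 | P0:I, P1:M(20) | bus: BusRdX
[10] P1: load  L5 | P0:S(24), P1:S(24) | bus: none
[11] P0: load  L5 | P0:S(24), P1:S(24) | bus: none
[12] P0: load  L5 | P0:S(24), P1:S(24) | bus: none
[13] P1: store L3 := 35 | P0:I, P1:M(35) | bus: none
[14] P1: load  L5 | P0:S(24), P1:S(24) | bus: none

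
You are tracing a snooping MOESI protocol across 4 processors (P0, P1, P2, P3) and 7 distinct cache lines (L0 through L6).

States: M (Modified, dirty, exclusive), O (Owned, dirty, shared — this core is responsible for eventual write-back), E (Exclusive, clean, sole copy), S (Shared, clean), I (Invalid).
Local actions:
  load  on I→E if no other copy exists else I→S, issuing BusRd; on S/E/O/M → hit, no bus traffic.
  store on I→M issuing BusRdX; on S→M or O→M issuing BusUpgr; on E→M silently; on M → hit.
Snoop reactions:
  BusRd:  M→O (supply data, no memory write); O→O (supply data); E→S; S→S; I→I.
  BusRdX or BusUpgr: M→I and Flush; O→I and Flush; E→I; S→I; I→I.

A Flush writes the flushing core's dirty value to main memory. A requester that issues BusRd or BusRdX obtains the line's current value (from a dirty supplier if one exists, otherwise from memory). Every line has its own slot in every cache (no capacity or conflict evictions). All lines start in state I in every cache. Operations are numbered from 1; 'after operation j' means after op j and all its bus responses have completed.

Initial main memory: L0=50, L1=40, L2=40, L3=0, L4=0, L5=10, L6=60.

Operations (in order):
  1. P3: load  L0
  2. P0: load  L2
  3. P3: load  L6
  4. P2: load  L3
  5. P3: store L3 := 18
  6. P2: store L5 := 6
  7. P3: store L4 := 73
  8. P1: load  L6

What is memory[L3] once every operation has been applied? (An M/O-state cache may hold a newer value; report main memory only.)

memory[L3] = 0

  op1 P3: load  L0 → I/I/I/E on L0; bus BusRd; mem=50
  op2 P0: load  L2 → E/I/I/I on L2; bus BusRd; mem=40
  op3 P3: load  L6 → I/I/I/E on L6; bus BusRd; mem=60
  op4 P2: load  L3 → I/I/E/I on L3; bus BusRd; mem=0
  op5 P3: store L3 := 18 → I/I/I/M on L3; bus BusRdX; mem=0
  op6 P2: store L5 := 6 → I/I/M/I on L5; bus BusRdX; mem=10
  op7 P3: store L4 := 73 → I/I/I/M on L4; bus BusRdX; mem=0
  op8 P1: load  L6 → I/S/I/S on L6; bus BusRd; mem=60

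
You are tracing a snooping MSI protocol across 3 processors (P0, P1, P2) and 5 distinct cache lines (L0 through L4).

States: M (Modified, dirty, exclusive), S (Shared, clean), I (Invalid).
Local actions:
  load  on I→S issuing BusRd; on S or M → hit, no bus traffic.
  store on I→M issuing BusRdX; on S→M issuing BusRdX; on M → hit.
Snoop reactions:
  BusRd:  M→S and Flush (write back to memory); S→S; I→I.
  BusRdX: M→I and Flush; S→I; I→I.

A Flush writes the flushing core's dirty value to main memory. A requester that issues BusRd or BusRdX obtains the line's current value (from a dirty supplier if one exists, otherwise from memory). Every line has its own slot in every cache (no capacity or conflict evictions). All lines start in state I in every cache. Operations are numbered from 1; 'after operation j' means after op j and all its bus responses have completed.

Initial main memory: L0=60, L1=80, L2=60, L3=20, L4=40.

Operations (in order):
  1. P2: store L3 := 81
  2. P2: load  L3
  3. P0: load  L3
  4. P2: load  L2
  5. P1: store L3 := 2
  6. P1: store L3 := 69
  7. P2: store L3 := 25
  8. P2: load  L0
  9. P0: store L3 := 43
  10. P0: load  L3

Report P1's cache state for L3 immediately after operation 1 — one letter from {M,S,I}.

state = I

[1] P2: store L3 := 81 | P0:I, P1:I, P2:M(81) | bus: BusRdX
[2] P2: load  L3 | P0:I, P1:I, P2:M(81) | bus: none
[3] P0: load  L3 | P0:S(81), P1:I, P2:S(81) | bus: BusRd,Flush
[4] P2: load  L2 | P0:I, P1:I, P2:S(60) | bus: BusRd
[5] P1: store L3 := 2 | P0:I, P1:M(2), P2:I | bus: BusRdX
[6] P1: store L3 := 69 | P0:I, P1:M(69), P2:I | bus: none
[7] P2: store L3 := 25 | P0:I, P1:I, P2:M(25) | bus: BusRdX,Flush
[8] P2: load  L0 | P0:I, P1:I, P2:S(60) | bus: BusRd
[9] P0: store L3 := 43 | P0:M(43), P1:I, P2:I | bus: BusRdX,Flush
[10] P0: load  L3 | P0:M(43), P1:I, P2:I | bus: none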